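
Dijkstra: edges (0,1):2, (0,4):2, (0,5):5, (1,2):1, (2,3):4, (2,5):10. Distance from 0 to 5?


Dijkstra from 0:
Distances: {0: 0, 1: 2, 2: 3, 3: 7, 4: 2, 5: 5}
Shortest distance to 5 = 5, path = [0, 5]


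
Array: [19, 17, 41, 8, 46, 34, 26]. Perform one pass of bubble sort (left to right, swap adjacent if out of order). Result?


After one pass: [17, 19, 8, 41, 34, 26, 46]


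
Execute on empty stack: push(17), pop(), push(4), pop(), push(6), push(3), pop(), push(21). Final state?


push(17) -> [17]
pop() returns 17 -> []
push(4) -> [4]
pop() returns 4 -> []
push(6) -> [6]
push(3) -> [6, 3]
pop() returns 3 -> [6]
push(21) -> [6, 21]
Final stack (bottom to top): [6, 21]


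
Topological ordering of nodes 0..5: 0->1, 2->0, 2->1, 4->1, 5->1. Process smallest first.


Kahn's algorithm, process smallest node first
Order: [2, 0, 3, 4, 5, 1]


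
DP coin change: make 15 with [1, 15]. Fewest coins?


dp[0]=0; dp[i]=1+min(dp[i-c] for c in coins)
...dp[10]=10, dp[11]=11, dp[12]=12, dp[13]=13, dp[14]=14, dp[15]=1
Minimum coins for 15 = 1


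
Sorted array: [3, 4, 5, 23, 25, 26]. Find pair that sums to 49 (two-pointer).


Two pointers: lo=0, hi=5
Found pair: (23, 26) summing to 49


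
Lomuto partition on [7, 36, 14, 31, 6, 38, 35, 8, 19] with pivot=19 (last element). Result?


Elements <= 19 go left of pivot.
Result: [7, 14, 6, 8, 19, 38, 35, 31, 36], pivot at index 4


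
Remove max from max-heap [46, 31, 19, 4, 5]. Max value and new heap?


Max = 46
Replace root with last, heapify down
Resulting heap: [31, 5, 19, 4]


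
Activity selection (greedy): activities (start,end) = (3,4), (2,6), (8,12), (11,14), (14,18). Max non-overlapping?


Greedy: pick earliest-ending, then skip overlaps.
Selected (3 activities): [(3, 4), (8, 12), (14, 18)]


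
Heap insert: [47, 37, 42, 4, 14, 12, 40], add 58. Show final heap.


Append 58: [47, 37, 42, 4, 14, 12, 40, 58]
Bubble up: swap idx 7(58) with idx 3(4); swap idx 3(58) with idx 1(37); swap idx 1(58) with idx 0(47)
Result: [58, 47, 42, 37, 14, 12, 40, 4]


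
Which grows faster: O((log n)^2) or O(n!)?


polylogarithmic grows slower than factorial
O((log n)^2) is asymptotically smaller; O(n!) grows faster


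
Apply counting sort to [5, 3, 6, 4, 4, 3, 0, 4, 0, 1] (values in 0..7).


Count array: [2, 1, 0, 2, 3, 1, 1, 0]
Reconstruct: [0, 0, 1, 3, 3, 4, 4, 4, 5, 6]


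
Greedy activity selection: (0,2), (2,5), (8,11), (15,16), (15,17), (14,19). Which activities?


Greedy: pick earliest-ending, then skip overlaps.
Selected (4 activities): [(0, 2), (2, 5), (8, 11), (15, 16)]


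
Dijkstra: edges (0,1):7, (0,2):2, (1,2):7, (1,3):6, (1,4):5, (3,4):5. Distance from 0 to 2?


Dijkstra from 0:
Distances: {0: 0, 1: 7, 2: 2, 3: 13, 4: 12}
Shortest distance to 2 = 2, path = [0, 2]


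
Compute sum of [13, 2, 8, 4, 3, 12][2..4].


Prefix sums: [0, 13, 15, 23, 27, 30, 42]
Sum[2..4] = prefix[5] - prefix[2] = 30 - 15 = 15


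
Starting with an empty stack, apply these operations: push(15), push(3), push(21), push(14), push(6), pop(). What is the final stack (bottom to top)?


push(15) -> [15]
push(3) -> [15, 3]
push(21) -> [15, 3, 21]
push(14) -> [15, 3, 21, 14]
push(6) -> [15, 3, 21, 14, 6]
pop() returns 6 -> [15, 3, 21, 14]
Final stack (bottom to top): [15, 3, 21, 14]


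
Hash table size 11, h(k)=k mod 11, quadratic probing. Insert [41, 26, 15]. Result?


Insertions: 41->slot 8; 26->slot 4; 15->slot 5
Table: [None, None, None, None, 26, 15, None, None, 41, None, None]


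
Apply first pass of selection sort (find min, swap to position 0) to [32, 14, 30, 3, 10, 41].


After one pass: [3, 14, 30, 32, 10, 41]


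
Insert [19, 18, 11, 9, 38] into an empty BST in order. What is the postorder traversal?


Root = 19; build tree by BST insertion.
Postorder traversal: [9, 11, 18, 38, 19]


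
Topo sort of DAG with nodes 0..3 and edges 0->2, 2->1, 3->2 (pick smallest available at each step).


Kahn's algorithm, process smallest node first
Order: [0, 3, 2, 1]


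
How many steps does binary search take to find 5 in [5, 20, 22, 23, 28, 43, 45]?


Search for 5:
[0,6] mid=3 arr[3]=23
[0,2] mid=1 arr[1]=20
[0,0] mid=0 arr[0]=5
Total: 3 comparisons


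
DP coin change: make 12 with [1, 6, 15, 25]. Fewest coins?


dp[0]=0; dp[i]=1+min(dp[i-c] for c in coins)
...dp[7]=2, dp[8]=3, dp[9]=4, dp[10]=5, dp[11]=6, dp[12]=2
Minimum coins for 12 = 2


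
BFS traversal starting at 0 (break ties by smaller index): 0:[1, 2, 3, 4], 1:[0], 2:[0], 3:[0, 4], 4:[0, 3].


BFS queue: start with [0]
Visit order: [0, 1, 2, 3, 4]


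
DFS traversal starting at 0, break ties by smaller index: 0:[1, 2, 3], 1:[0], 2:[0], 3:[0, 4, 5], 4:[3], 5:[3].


DFS stack-based: start with [0]
Visit order: [0, 1, 2, 3, 4, 5]


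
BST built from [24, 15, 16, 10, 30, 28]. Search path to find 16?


BST root = 24
Search for 16: compare at each node
Path: [24, 15, 16]


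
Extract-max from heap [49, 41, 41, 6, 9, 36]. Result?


Max = 49
Replace root with last, heapify down
Resulting heap: [41, 36, 41, 6, 9]


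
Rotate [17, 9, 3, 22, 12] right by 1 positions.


Right rotate by 1: [12, 17, 9, 3, 22]


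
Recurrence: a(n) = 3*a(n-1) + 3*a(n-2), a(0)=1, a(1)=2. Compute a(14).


Build bottom-up:
...a(12)=5372001, a(13)=20366802, a(14)=3*20366802+3*5372001=77216409


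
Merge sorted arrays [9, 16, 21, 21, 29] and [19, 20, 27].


Compare heads, take smaller each step.
Merged: [9, 16, 19, 20, 21, 21, 27, 29]


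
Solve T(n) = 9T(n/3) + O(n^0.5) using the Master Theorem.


a=9, b=3, c=0.5. log_3(9)=2 > c=0.5. Case 1: O(n^log_b(a)) = O(n^2)
Complexity: O(n^2)


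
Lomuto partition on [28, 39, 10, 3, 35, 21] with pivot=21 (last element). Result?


Elements <= 21 go left of pivot.
Result: [10, 3, 21, 39, 35, 28], pivot at index 2


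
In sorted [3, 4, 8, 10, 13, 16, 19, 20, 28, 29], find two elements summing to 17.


Two pointers: lo=0, hi=9
Found pair: (4, 13) summing to 17


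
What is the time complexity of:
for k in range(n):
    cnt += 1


Per nesting level: O(n) = O(n)
Complexity: O(n)


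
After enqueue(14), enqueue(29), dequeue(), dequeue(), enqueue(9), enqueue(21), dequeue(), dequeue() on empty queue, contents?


enqueue(14) -> [14]
enqueue(29) -> [14, 29]
dequeue() returns 14 -> [29]
dequeue() returns 29 -> []
enqueue(9) -> [9]
enqueue(21) -> [9, 21]
dequeue() returns 9 -> [21]
dequeue() returns 21 -> []
Final queue (front to back): []


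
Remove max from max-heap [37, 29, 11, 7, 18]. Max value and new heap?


Max = 37
Replace root with last, heapify down
Resulting heap: [29, 18, 11, 7]


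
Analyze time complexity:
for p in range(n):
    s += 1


Per nesting level: O(n) = O(n)
Complexity: O(n)


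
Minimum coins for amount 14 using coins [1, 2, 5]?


dp[0]=0; dp[i]=1+min(dp[i-c] for c in coins)
...dp[9]=3, dp[10]=2, dp[11]=3, dp[12]=3, dp[13]=4, dp[14]=4
Minimum coins for 14 = 4


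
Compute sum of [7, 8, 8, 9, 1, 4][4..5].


Prefix sums: [0, 7, 15, 23, 32, 33, 37]
Sum[4..5] = prefix[6] - prefix[4] = 37 - 32 = 5


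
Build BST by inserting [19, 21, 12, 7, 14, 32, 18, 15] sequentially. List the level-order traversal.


Root = 19; build tree by BST insertion.
Level-Order traversal: [19, 12, 21, 7, 14, 32, 18, 15]


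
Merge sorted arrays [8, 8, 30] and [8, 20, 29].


Compare heads, take smaller each step.
Merged: [8, 8, 8, 20, 29, 30]


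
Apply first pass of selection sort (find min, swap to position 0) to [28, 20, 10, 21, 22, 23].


After one pass: [10, 20, 28, 21, 22, 23]


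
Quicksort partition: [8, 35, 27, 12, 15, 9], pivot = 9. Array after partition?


Elements <= 9 go left of pivot.
Result: [8, 9, 27, 12, 15, 35], pivot at index 1


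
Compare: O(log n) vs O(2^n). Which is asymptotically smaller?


logarithmic grows slower than exponential
O(log n) is asymptotically smaller; O(2^n) grows faster


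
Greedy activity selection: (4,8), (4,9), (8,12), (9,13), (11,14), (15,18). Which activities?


Greedy: pick earliest-ending, then skip overlaps.
Selected (3 activities): [(4, 8), (8, 12), (15, 18)]


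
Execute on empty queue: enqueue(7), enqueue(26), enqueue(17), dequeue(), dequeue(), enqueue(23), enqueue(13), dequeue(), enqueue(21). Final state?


enqueue(7) -> [7]
enqueue(26) -> [7, 26]
enqueue(17) -> [7, 26, 17]
dequeue() returns 7 -> [26, 17]
dequeue() returns 26 -> [17]
enqueue(23) -> [17, 23]
enqueue(13) -> [17, 23, 13]
dequeue() returns 17 -> [23, 13]
enqueue(21) -> [23, 13, 21]
Final queue (front to back): [23, 13, 21]


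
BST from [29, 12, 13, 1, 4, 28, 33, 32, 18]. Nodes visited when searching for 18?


BST root = 29
Search for 18: compare at each node
Path: [29, 12, 13, 28, 18]


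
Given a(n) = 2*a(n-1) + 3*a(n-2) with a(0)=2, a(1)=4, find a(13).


Build bottom-up:
...a(11)=265720, a(12)=797162, a(13)=2*797162+3*265720=2391484


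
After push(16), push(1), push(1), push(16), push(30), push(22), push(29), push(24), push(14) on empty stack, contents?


push(16) -> [16]
push(1) -> [16, 1]
push(1) -> [16, 1, 1]
push(16) -> [16, 1, 1, 16]
push(30) -> [16, 1, 1, 16, 30]
push(22) -> [16, 1, 1, 16, 30, 22]
push(29) -> [16, 1, 1, 16, 30, 22, 29]
push(24) -> [16, 1, 1, 16, 30, 22, 29, 24]
push(14) -> [16, 1, 1, 16, 30, 22, 29, 24, 14]
Final stack (bottom to top): [16, 1, 1, 16, 30, 22, 29, 24, 14]


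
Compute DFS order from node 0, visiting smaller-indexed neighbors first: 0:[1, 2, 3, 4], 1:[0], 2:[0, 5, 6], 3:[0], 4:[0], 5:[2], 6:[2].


DFS stack-based: start with [0]
Visit order: [0, 1, 2, 5, 6, 3, 4]


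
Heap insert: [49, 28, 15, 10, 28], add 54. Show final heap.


Append 54: [49, 28, 15, 10, 28, 54]
Bubble up: swap idx 5(54) with idx 2(15); swap idx 2(54) with idx 0(49)
Result: [54, 28, 49, 10, 28, 15]


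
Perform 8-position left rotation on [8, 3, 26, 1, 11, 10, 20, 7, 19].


Left rotate by 8: [19, 8, 3, 26, 1, 11, 10, 20, 7]


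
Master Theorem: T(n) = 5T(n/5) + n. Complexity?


a=5, b=5, c=1. log_5(5)=1 = c=1. Case 2: O(n^c log n) = O(n log n)
Complexity: O(n log n)


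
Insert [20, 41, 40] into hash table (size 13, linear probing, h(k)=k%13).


Insertions: 20->slot 7; 41->slot 2; 40->slot 1
Table: [None, 40, 41, None, None, None, None, 20, None, None, None, None, None]


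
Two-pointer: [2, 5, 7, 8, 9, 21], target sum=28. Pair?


Two pointers: lo=0, hi=5
Found pair: (7, 21) summing to 28


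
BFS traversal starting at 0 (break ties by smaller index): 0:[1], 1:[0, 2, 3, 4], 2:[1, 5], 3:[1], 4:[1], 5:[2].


BFS queue: start with [0]
Visit order: [0, 1, 2, 3, 4, 5]


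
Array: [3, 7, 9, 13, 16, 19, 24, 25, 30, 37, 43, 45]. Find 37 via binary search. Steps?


Search for 37:
[0,11] mid=5 arr[5]=19
[6,11] mid=8 arr[8]=30
[9,11] mid=10 arr[10]=43
[9,9] mid=9 arr[9]=37
Total: 4 comparisons


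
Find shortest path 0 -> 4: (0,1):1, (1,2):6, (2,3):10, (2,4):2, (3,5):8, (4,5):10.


Dijkstra from 0:
Distances: {0: 0, 1: 1, 2: 7, 3: 17, 4: 9, 5: 19}
Shortest distance to 4 = 9, path = [0, 1, 2, 4]


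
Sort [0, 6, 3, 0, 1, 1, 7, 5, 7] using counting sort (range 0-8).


Count array: [2, 2, 0, 1, 0, 1, 1, 2, 0]
Reconstruct: [0, 0, 1, 1, 3, 5, 6, 7, 7]


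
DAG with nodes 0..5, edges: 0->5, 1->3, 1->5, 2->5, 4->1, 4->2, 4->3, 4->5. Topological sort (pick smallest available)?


Kahn's algorithm, process smallest node first
Order: [0, 4, 1, 2, 3, 5]


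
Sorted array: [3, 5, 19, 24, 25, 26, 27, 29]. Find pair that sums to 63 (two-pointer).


Two pointers: lo=0, hi=7
No pair sums to 63


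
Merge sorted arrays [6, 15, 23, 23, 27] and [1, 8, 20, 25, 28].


Compare heads, take smaller each step.
Merged: [1, 6, 8, 15, 20, 23, 23, 25, 27, 28]


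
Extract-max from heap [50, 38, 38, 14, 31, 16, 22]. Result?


Max = 50
Replace root with last, heapify down
Resulting heap: [38, 31, 38, 14, 22, 16]


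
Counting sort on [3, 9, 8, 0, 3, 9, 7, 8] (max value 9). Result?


Count array: [1, 0, 0, 2, 0, 0, 0, 1, 2, 2]
Reconstruct: [0, 3, 3, 7, 8, 8, 9, 9]


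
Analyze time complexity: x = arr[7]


Analysis: constant-time operation, no loop
Complexity: O(1)


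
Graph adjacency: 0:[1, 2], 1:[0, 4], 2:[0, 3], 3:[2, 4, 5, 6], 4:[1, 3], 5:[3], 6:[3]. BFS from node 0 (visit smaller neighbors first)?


BFS queue: start with [0]
Visit order: [0, 1, 2, 4, 3, 5, 6]


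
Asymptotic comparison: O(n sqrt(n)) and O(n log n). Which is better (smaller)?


linearithmic grows slower than n^1.5
O(n log n) is asymptotically smaller; O(n sqrt(n)) grows faster


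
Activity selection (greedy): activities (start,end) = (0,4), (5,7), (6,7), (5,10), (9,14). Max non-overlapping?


Greedy: pick earliest-ending, then skip overlaps.
Selected (3 activities): [(0, 4), (5, 7), (9, 14)]


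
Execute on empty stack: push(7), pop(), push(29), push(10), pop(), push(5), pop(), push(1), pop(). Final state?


push(7) -> [7]
pop() returns 7 -> []
push(29) -> [29]
push(10) -> [29, 10]
pop() returns 10 -> [29]
push(5) -> [29, 5]
pop() returns 5 -> [29]
push(1) -> [29, 1]
pop() returns 1 -> [29]
Final stack (bottom to top): [29]


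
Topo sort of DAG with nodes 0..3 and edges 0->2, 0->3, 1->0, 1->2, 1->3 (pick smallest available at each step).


Kahn's algorithm, process smallest node first
Order: [1, 0, 2, 3]


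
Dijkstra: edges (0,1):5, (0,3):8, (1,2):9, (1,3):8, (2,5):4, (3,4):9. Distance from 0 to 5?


Dijkstra from 0:
Distances: {0: 0, 1: 5, 2: 14, 3: 8, 4: 17, 5: 18}
Shortest distance to 5 = 18, path = [0, 1, 2, 5]


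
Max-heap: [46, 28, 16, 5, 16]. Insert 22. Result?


Append 22: [46, 28, 16, 5, 16, 22]
Bubble up: swap idx 5(22) with idx 2(16)
Result: [46, 28, 22, 5, 16, 16]


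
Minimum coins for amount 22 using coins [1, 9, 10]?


dp[0]=0; dp[i]=1+min(dp[i-c] for c in coins)
...dp[17]=8, dp[18]=2, dp[19]=2, dp[20]=2, dp[21]=3, dp[22]=4
Minimum coins for 22 = 4


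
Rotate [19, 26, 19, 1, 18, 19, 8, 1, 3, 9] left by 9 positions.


Left rotate by 9: [9, 19, 26, 19, 1, 18, 19, 8, 1, 3]


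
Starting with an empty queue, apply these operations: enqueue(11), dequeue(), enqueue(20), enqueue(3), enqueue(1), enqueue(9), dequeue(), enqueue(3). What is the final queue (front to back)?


enqueue(11) -> [11]
dequeue() returns 11 -> []
enqueue(20) -> [20]
enqueue(3) -> [20, 3]
enqueue(1) -> [20, 3, 1]
enqueue(9) -> [20, 3, 1, 9]
dequeue() returns 20 -> [3, 1, 9]
enqueue(3) -> [3, 1, 9, 3]
Final queue (front to back): [3, 1, 9, 3]


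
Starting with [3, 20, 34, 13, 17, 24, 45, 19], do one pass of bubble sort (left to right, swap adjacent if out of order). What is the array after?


After one pass: [3, 20, 13, 17, 24, 34, 19, 45]


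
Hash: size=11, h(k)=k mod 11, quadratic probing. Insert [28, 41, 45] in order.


Insertions: 28->slot 6; 41->slot 8; 45->slot 1
Table: [None, 45, None, None, None, None, 28, None, 41, None, None]


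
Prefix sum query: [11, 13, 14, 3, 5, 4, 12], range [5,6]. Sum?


Prefix sums: [0, 11, 24, 38, 41, 46, 50, 62]
Sum[5..6] = prefix[7] - prefix[5] = 62 - 46 = 16


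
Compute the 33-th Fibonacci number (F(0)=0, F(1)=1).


F(n)=F(n-1)+F(n-2)
...F(31)=1346269, F(32)=2178309, F(33)=3524578


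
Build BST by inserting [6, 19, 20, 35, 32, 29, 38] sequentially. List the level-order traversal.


Root = 6; build tree by BST insertion.
Level-Order traversal: [6, 19, 20, 35, 32, 38, 29]


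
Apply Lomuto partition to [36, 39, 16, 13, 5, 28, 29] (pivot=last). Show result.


Elements <= 29 go left of pivot.
Result: [16, 13, 5, 28, 29, 39, 36], pivot at index 4


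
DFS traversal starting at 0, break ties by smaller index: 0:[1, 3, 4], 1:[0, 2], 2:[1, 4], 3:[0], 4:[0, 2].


DFS stack-based: start with [0]
Visit order: [0, 1, 2, 4, 3]


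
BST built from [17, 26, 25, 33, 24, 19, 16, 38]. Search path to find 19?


BST root = 17
Search for 19: compare at each node
Path: [17, 26, 25, 24, 19]


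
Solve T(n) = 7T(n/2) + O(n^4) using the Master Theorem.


a=7, b=2, c=4. log_2(7)=2.807 < c=4. Case 3: O(n^c) = O(n^4)
Complexity: O(n^4)


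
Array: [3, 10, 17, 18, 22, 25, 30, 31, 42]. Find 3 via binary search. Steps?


Search for 3:
[0,8] mid=4 arr[4]=22
[0,3] mid=1 arr[1]=10
[0,0] mid=0 arr[0]=3
Total: 3 comparisons


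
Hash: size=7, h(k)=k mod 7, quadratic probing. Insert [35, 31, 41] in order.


Insertions: 35->slot 0; 31->slot 3; 41->slot 6
Table: [35, None, None, 31, None, None, 41]


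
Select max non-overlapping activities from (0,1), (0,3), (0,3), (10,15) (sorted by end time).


Greedy: pick earliest-ending, then skip overlaps.
Selected (2 activities): [(0, 1), (10, 15)]


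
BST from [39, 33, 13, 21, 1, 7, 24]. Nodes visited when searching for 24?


BST root = 39
Search for 24: compare at each node
Path: [39, 33, 13, 21, 24]


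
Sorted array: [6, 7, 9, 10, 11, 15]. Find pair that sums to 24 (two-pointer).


Two pointers: lo=0, hi=5
Found pair: (9, 15) summing to 24


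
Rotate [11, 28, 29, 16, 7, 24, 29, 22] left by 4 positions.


Left rotate by 4: [7, 24, 29, 22, 11, 28, 29, 16]


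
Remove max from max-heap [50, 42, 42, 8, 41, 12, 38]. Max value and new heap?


Max = 50
Replace root with last, heapify down
Resulting heap: [42, 41, 42, 8, 38, 12]


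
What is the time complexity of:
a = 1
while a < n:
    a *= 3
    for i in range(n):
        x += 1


Per nesting level: O(log n) * O(n) = O(n log n)
Complexity: O(n log n)


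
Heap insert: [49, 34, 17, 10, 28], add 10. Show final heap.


Append 10: [49, 34, 17, 10, 28, 10]
Bubble up: no swaps needed
Result: [49, 34, 17, 10, 28, 10]


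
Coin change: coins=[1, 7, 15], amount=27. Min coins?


dp[0]=0; dp[i]=1+min(dp[i-c] for c in coins)
...dp[22]=2, dp[23]=3, dp[24]=4, dp[25]=5, dp[26]=6, dp[27]=7
Minimum coins for 27 = 7


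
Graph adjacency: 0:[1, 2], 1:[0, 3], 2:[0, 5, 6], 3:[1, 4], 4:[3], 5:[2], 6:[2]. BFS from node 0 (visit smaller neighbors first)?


BFS queue: start with [0]
Visit order: [0, 1, 2, 3, 5, 6, 4]


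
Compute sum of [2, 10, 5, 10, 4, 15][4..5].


Prefix sums: [0, 2, 12, 17, 27, 31, 46]
Sum[4..5] = prefix[6] - prefix[4] = 46 - 27 = 19


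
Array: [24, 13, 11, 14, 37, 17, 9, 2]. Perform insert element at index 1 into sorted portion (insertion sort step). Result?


After one pass: [13, 24, 11, 14, 37, 17, 9, 2]


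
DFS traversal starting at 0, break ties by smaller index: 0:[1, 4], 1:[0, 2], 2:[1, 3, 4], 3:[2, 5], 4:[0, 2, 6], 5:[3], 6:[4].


DFS stack-based: start with [0]
Visit order: [0, 1, 2, 3, 5, 4, 6]


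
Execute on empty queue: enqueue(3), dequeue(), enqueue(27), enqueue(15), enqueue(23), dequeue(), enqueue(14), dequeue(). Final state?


enqueue(3) -> [3]
dequeue() returns 3 -> []
enqueue(27) -> [27]
enqueue(15) -> [27, 15]
enqueue(23) -> [27, 15, 23]
dequeue() returns 27 -> [15, 23]
enqueue(14) -> [15, 23, 14]
dequeue() returns 15 -> [23, 14]
Final queue (front to back): [23, 14]


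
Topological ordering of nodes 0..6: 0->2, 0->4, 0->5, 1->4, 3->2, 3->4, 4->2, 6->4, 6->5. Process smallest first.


Kahn's algorithm, process smallest node first
Order: [0, 1, 3, 6, 4, 2, 5]


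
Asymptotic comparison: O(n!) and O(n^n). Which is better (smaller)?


factorial grows slower than n^n
O(n!) is asymptotically smaller; O(n^n) grows faster


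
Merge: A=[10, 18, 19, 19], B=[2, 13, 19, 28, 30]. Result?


Compare heads, take smaller each step.
Merged: [2, 10, 13, 18, 19, 19, 19, 28, 30]


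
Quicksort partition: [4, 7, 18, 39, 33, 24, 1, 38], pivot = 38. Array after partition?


Elements <= 38 go left of pivot.
Result: [4, 7, 18, 33, 24, 1, 38, 39], pivot at index 6


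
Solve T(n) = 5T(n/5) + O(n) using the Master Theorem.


a=5, b=5, c=1. log_5(5)=1 = c=1. Case 2: O(n^c log n) = O(n log n)
Complexity: O(n log n)


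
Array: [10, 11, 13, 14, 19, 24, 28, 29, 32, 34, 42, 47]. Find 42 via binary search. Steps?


Search for 42:
[0,11] mid=5 arr[5]=24
[6,11] mid=8 arr[8]=32
[9,11] mid=10 arr[10]=42
Total: 3 comparisons


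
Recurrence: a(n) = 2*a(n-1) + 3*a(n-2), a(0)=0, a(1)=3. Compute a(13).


Build bottom-up:
...a(11)=132861, a(12)=398580, a(13)=2*398580+3*132861=1195743


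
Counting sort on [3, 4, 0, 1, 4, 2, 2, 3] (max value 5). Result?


Count array: [1, 1, 2, 2, 2, 0]
Reconstruct: [0, 1, 2, 2, 3, 3, 4, 4]


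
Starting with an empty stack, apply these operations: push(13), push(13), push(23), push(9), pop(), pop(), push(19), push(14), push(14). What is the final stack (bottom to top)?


push(13) -> [13]
push(13) -> [13, 13]
push(23) -> [13, 13, 23]
push(9) -> [13, 13, 23, 9]
pop() returns 9 -> [13, 13, 23]
pop() returns 23 -> [13, 13]
push(19) -> [13, 13, 19]
push(14) -> [13, 13, 19, 14]
push(14) -> [13, 13, 19, 14, 14]
Final stack (bottom to top): [13, 13, 19, 14, 14]


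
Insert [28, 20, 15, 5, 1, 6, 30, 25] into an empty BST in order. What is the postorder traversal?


Root = 28; build tree by BST insertion.
Postorder traversal: [1, 6, 5, 15, 25, 20, 30, 28]


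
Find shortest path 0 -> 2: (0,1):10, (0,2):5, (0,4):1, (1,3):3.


Dijkstra from 0:
Distances: {0: 0, 1: 10, 2: 5, 3: 13, 4: 1}
Shortest distance to 2 = 5, path = [0, 2]


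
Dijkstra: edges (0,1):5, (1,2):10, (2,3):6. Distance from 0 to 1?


Dijkstra from 0:
Distances: {0: 0, 1: 5, 2: 15, 3: 21}
Shortest distance to 1 = 5, path = [0, 1]


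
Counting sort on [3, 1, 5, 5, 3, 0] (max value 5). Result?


Count array: [1, 1, 0, 2, 0, 2]
Reconstruct: [0, 1, 3, 3, 5, 5]


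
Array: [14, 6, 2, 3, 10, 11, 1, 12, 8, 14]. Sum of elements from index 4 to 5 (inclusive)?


Prefix sums: [0, 14, 20, 22, 25, 35, 46, 47, 59, 67, 81]
Sum[4..5] = prefix[6] - prefix[4] = 46 - 25 = 21


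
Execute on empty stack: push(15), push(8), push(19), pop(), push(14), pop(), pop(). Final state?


push(15) -> [15]
push(8) -> [15, 8]
push(19) -> [15, 8, 19]
pop() returns 19 -> [15, 8]
push(14) -> [15, 8, 14]
pop() returns 14 -> [15, 8]
pop() returns 8 -> [15]
Final stack (bottom to top): [15]


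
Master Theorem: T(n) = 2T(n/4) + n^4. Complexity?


a=2, b=4, c=4. log_4(2)=0.5 < c=4. Case 3: O(n^c) = O(n^4)
Complexity: O(n^4)


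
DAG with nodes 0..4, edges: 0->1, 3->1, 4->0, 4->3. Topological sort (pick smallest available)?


Kahn's algorithm, process smallest node first
Order: [2, 4, 0, 3, 1]


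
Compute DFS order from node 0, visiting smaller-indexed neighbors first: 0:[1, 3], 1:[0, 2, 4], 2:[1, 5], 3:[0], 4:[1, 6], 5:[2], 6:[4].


DFS stack-based: start with [0]
Visit order: [0, 1, 2, 5, 4, 6, 3]


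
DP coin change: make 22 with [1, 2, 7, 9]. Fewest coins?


dp[0]=0; dp[i]=1+min(dp[i-c] for c in coins)
...dp[17]=3, dp[18]=2, dp[19]=3, dp[20]=3, dp[21]=3, dp[22]=4
Minimum coins for 22 = 4


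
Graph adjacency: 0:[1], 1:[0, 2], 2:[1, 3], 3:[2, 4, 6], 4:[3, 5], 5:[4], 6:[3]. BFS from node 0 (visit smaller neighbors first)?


BFS queue: start with [0]
Visit order: [0, 1, 2, 3, 4, 6, 5]


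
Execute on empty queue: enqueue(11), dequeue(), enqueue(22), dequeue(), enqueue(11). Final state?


enqueue(11) -> [11]
dequeue() returns 11 -> []
enqueue(22) -> [22]
dequeue() returns 22 -> []
enqueue(11) -> [11]
Final queue (front to back): [11]


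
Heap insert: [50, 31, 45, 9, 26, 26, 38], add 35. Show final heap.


Append 35: [50, 31, 45, 9, 26, 26, 38, 35]
Bubble up: swap idx 7(35) with idx 3(9); swap idx 3(35) with idx 1(31)
Result: [50, 35, 45, 31, 26, 26, 38, 9]


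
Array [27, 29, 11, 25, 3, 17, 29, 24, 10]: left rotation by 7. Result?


Left rotate by 7: [24, 10, 27, 29, 11, 25, 3, 17, 29]


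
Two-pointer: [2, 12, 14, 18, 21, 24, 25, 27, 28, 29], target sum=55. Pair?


Two pointers: lo=0, hi=9
Found pair: (27, 28) summing to 55


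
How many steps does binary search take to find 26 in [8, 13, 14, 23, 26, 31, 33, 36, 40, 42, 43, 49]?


Search for 26:
[0,11] mid=5 arr[5]=31
[0,4] mid=2 arr[2]=14
[3,4] mid=3 arr[3]=23
[4,4] mid=4 arr[4]=26
Total: 4 comparisons


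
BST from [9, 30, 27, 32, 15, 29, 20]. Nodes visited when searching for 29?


BST root = 9
Search for 29: compare at each node
Path: [9, 30, 27, 29]


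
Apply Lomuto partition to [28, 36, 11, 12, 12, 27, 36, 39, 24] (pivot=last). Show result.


Elements <= 24 go left of pivot.
Result: [11, 12, 12, 24, 28, 27, 36, 39, 36], pivot at index 3


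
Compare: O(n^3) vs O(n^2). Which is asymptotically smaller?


quadratic grows slower than cubic
O(n^2) is asymptotically smaller; O(n^3) grows faster


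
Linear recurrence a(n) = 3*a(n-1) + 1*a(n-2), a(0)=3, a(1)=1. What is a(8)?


Build bottom-up:
...a(6)=687, a(7)=2269, a(8)=3*2269+1*687=7494


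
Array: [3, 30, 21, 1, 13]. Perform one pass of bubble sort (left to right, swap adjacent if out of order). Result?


After one pass: [3, 21, 1, 13, 30]


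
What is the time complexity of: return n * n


Analysis: constant-time operation, no loop
Complexity: O(1)


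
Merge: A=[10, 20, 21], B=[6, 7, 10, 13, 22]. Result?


Compare heads, take smaller each step.
Merged: [6, 7, 10, 10, 13, 20, 21, 22]


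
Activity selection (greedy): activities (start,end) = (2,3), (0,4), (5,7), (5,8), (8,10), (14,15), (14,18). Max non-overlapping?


Greedy: pick earliest-ending, then skip overlaps.
Selected (4 activities): [(2, 3), (5, 7), (8, 10), (14, 15)]


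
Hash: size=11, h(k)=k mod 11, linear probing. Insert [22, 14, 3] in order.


Insertions: 22->slot 0; 14->slot 3; 3->slot 4
Table: [22, None, None, 14, 3, None, None, None, None, None, None]


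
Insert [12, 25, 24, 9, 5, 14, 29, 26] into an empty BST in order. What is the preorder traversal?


Root = 12; build tree by BST insertion.
Preorder traversal: [12, 9, 5, 25, 24, 14, 29, 26]


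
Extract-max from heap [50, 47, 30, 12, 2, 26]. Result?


Max = 50
Replace root with last, heapify down
Resulting heap: [47, 26, 30, 12, 2]


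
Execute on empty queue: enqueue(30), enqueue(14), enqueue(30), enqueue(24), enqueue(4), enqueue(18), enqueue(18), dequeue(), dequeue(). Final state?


enqueue(30) -> [30]
enqueue(14) -> [30, 14]
enqueue(30) -> [30, 14, 30]
enqueue(24) -> [30, 14, 30, 24]
enqueue(4) -> [30, 14, 30, 24, 4]
enqueue(18) -> [30, 14, 30, 24, 4, 18]
enqueue(18) -> [30, 14, 30, 24, 4, 18, 18]
dequeue() returns 30 -> [14, 30, 24, 4, 18, 18]
dequeue() returns 14 -> [30, 24, 4, 18, 18]
Final queue (front to back): [30, 24, 4, 18, 18]


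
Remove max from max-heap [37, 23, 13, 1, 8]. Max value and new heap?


Max = 37
Replace root with last, heapify down
Resulting heap: [23, 8, 13, 1]


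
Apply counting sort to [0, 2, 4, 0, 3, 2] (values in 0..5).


Count array: [2, 0, 2, 1, 1, 0]
Reconstruct: [0, 0, 2, 2, 3, 4]


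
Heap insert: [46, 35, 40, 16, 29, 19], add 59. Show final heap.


Append 59: [46, 35, 40, 16, 29, 19, 59]
Bubble up: swap idx 6(59) with idx 2(40); swap idx 2(59) with idx 0(46)
Result: [59, 35, 46, 16, 29, 19, 40]


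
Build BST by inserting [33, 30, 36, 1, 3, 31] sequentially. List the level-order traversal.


Root = 33; build tree by BST insertion.
Level-Order traversal: [33, 30, 36, 1, 31, 3]


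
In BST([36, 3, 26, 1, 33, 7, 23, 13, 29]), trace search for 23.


BST root = 36
Search for 23: compare at each node
Path: [36, 3, 26, 7, 23]


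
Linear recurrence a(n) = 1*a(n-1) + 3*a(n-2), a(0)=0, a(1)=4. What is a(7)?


Build bottom-up:
...a(5)=76, a(6)=160, a(7)=1*160+3*76=388


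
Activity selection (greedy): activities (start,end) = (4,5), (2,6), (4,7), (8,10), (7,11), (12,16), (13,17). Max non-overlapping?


Greedy: pick earliest-ending, then skip overlaps.
Selected (3 activities): [(4, 5), (8, 10), (12, 16)]


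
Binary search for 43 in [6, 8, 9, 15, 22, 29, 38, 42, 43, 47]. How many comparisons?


Search for 43:
[0,9] mid=4 arr[4]=22
[5,9] mid=7 arr[7]=42
[8,9] mid=8 arr[8]=43
Total: 3 comparisons


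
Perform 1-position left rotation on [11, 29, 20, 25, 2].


Left rotate by 1: [29, 20, 25, 2, 11]


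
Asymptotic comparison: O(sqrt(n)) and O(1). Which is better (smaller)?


constant grows slower than sublinear
O(1) is asymptotically smaller; O(sqrt(n)) grows faster


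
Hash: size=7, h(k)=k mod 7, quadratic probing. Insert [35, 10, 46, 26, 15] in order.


Insertions: 35->slot 0; 10->slot 3; 46->slot 4; 26->slot 5; 15->slot 1
Table: [35, 15, None, 10, 46, 26, None]


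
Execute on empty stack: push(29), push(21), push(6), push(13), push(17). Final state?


push(29) -> [29]
push(21) -> [29, 21]
push(6) -> [29, 21, 6]
push(13) -> [29, 21, 6, 13]
push(17) -> [29, 21, 6, 13, 17]
Final stack (bottom to top): [29, 21, 6, 13, 17]


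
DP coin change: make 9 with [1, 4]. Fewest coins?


dp[0]=0; dp[i]=1+min(dp[i-c] for c in coins)
...dp[4]=1, dp[5]=2, dp[6]=3, dp[7]=4, dp[8]=2, dp[9]=3
Minimum coins for 9 = 3


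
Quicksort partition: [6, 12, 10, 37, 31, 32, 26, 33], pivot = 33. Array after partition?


Elements <= 33 go left of pivot.
Result: [6, 12, 10, 31, 32, 26, 33, 37], pivot at index 6


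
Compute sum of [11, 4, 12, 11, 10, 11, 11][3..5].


Prefix sums: [0, 11, 15, 27, 38, 48, 59, 70]
Sum[3..5] = prefix[6] - prefix[3] = 59 - 27 = 32


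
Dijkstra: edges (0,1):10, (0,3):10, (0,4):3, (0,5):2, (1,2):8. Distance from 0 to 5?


Dijkstra from 0:
Distances: {0: 0, 1: 10, 2: 18, 3: 10, 4: 3, 5: 2}
Shortest distance to 5 = 2, path = [0, 5]


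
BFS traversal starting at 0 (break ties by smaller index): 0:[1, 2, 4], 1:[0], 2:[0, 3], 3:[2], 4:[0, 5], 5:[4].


BFS queue: start with [0]
Visit order: [0, 1, 2, 4, 3, 5]


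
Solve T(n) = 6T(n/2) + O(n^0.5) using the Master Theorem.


a=6, b=2, c=0.5. log_2(6)=2.585 > c=0.5. Case 1: O(n^log_b(a)) = O(n^2.585)
Complexity: O(n^2.585)


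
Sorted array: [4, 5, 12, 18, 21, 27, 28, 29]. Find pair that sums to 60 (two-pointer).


Two pointers: lo=0, hi=7
No pair sums to 60


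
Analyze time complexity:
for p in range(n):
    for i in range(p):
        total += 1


Per nesting level: O(n) * O(n) [triangular over p] = O(n^2)
Complexity: O(n^2)


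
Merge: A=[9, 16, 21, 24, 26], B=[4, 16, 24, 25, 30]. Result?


Compare heads, take smaller each step.
Merged: [4, 9, 16, 16, 21, 24, 24, 25, 26, 30]


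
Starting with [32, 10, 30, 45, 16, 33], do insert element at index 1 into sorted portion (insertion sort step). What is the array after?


After one pass: [10, 32, 30, 45, 16, 33]


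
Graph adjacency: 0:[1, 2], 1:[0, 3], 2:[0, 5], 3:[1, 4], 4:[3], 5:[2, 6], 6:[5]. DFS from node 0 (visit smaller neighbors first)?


DFS stack-based: start with [0]
Visit order: [0, 1, 3, 4, 2, 5, 6]


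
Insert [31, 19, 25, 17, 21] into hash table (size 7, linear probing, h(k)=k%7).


Insertions: 31->slot 3; 19->slot 5; 25->slot 4; 17->slot 6; 21->slot 0
Table: [21, None, None, 31, 25, 19, 17]


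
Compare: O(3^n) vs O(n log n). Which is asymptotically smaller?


linearithmic grows slower than exponential (base 3)
O(n log n) is asymptotically smaller; O(3^n) grows faster


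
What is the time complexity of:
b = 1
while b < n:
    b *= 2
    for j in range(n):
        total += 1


Per nesting level: O(log n) * O(n) = O(n log n)
Complexity: O(n log n)


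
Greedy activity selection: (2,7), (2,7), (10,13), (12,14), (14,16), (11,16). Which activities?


Greedy: pick earliest-ending, then skip overlaps.
Selected (3 activities): [(2, 7), (10, 13), (14, 16)]


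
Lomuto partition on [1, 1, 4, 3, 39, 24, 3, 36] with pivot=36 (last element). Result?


Elements <= 36 go left of pivot.
Result: [1, 1, 4, 3, 24, 3, 36, 39], pivot at index 6


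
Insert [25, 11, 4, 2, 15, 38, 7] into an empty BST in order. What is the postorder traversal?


Root = 25; build tree by BST insertion.
Postorder traversal: [2, 7, 4, 15, 11, 38, 25]


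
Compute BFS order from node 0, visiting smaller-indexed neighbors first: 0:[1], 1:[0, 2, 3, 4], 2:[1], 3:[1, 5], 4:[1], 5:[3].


BFS queue: start with [0]
Visit order: [0, 1, 2, 3, 4, 5]


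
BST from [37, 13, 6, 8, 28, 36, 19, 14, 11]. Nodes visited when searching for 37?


BST root = 37
Search for 37: compare at each node
Path: [37]


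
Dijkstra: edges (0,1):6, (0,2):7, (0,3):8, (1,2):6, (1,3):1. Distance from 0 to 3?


Dijkstra from 0:
Distances: {0: 0, 1: 6, 2: 7, 3: 7}
Shortest distance to 3 = 7, path = [0, 1, 3]


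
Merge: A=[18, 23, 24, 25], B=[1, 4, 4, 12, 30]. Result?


Compare heads, take smaller each step.
Merged: [1, 4, 4, 12, 18, 23, 24, 25, 30]


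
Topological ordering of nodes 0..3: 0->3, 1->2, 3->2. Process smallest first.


Kahn's algorithm, process smallest node first
Order: [0, 1, 3, 2]


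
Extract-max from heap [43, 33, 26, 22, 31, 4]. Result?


Max = 43
Replace root with last, heapify down
Resulting heap: [33, 31, 26, 22, 4]


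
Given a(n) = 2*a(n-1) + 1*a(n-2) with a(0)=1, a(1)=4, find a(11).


Build bottom-up:
...a(9)=4348, a(10)=10497, a(11)=2*10497+1*4348=25342


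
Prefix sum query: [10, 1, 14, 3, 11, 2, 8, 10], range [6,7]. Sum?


Prefix sums: [0, 10, 11, 25, 28, 39, 41, 49, 59]
Sum[6..7] = prefix[8] - prefix[6] = 59 - 41 = 18


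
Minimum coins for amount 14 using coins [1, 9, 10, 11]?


dp[0]=0; dp[i]=1+min(dp[i-c] for c in coins)
...dp[9]=1, dp[10]=1, dp[11]=1, dp[12]=2, dp[13]=3, dp[14]=4
Minimum coins for 14 = 4


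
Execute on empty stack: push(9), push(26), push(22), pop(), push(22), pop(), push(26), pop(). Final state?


push(9) -> [9]
push(26) -> [9, 26]
push(22) -> [9, 26, 22]
pop() returns 22 -> [9, 26]
push(22) -> [9, 26, 22]
pop() returns 22 -> [9, 26]
push(26) -> [9, 26, 26]
pop() returns 26 -> [9, 26]
Final stack (bottom to top): [9, 26]


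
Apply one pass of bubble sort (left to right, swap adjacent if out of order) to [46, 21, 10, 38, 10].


After one pass: [21, 10, 38, 10, 46]


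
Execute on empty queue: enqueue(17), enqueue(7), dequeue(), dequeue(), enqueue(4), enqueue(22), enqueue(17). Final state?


enqueue(17) -> [17]
enqueue(7) -> [17, 7]
dequeue() returns 17 -> [7]
dequeue() returns 7 -> []
enqueue(4) -> [4]
enqueue(22) -> [4, 22]
enqueue(17) -> [4, 22, 17]
Final queue (front to back): [4, 22, 17]


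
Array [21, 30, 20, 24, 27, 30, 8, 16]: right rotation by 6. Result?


Right rotate by 6: [20, 24, 27, 30, 8, 16, 21, 30]


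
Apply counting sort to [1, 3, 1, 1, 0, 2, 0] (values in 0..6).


Count array: [2, 3, 1, 1, 0, 0, 0]
Reconstruct: [0, 0, 1, 1, 1, 2, 3]


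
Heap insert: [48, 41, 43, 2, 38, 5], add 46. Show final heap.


Append 46: [48, 41, 43, 2, 38, 5, 46]
Bubble up: swap idx 6(46) with idx 2(43)
Result: [48, 41, 46, 2, 38, 5, 43]


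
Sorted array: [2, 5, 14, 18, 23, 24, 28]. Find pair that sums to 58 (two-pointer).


Two pointers: lo=0, hi=6
No pair sums to 58


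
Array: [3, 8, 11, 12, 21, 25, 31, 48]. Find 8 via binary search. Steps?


Search for 8:
[0,7] mid=3 arr[3]=12
[0,2] mid=1 arr[1]=8
Total: 2 comparisons


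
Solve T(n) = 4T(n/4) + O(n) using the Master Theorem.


a=4, b=4, c=1. log_4(4)=1 = c=1. Case 2: O(n^c log n) = O(n log n)
Complexity: O(n log n)


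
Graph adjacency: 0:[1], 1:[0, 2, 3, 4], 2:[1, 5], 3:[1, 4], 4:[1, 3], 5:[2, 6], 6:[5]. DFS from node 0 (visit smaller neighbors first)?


DFS stack-based: start with [0]
Visit order: [0, 1, 2, 5, 6, 3, 4]


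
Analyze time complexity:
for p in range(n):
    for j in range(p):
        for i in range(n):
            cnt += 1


Per nesting level: O(n) * O(n) [triangular over p] * O(n) = O(n^3)
Complexity: O(n^3)


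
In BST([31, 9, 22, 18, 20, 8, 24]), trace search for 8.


BST root = 31
Search for 8: compare at each node
Path: [31, 9, 8]


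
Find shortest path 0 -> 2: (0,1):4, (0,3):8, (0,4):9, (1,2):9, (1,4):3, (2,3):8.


Dijkstra from 0:
Distances: {0: 0, 1: 4, 2: 13, 3: 8, 4: 7}
Shortest distance to 2 = 13, path = [0, 1, 2]


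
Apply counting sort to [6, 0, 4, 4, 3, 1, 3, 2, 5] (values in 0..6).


Count array: [1, 1, 1, 2, 2, 1, 1]
Reconstruct: [0, 1, 2, 3, 3, 4, 4, 5, 6]


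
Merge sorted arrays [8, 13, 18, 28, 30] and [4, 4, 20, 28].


Compare heads, take smaller each step.
Merged: [4, 4, 8, 13, 18, 20, 28, 28, 30]


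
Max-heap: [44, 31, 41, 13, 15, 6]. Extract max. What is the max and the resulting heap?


Max = 44
Replace root with last, heapify down
Resulting heap: [41, 31, 6, 13, 15]


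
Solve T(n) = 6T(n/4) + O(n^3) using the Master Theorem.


a=6, b=4, c=3. log_4(6)=1.292 < c=3. Case 3: O(n^c) = O(n^3)
Complexity: O(n^3)


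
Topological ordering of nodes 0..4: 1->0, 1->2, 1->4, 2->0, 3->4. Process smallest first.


Kahn's algorithm, process smallest node first
Order: [1, 2, 0, 3, 4]


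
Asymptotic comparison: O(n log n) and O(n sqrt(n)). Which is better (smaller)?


linearithmic grows slower than n^1.5
O(n log n) is asymptotically smaller; O(n sqrt(n)) grows faster


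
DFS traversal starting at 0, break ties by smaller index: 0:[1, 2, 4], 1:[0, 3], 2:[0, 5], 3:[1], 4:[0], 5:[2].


DFS stack-based: start with [0]
Visit order: [0, 1, 3, 2, 5, 4]


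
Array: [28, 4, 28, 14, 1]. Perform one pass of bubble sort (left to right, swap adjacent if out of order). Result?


After one pass: [4, 28, 14, 1, 28]


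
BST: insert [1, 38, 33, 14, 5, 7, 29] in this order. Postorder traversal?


Root = 1; build tree by BST insertion.
Postorder traversal: [7, 5, 29, 14, 33, 38, 1]


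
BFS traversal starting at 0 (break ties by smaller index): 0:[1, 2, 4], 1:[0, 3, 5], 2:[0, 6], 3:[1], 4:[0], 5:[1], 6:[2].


BFS queue: start with [0]
Visit order: [0, 1, 2, 4, 3, 5, 6]


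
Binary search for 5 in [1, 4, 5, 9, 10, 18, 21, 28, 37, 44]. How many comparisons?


Search for 5:
[0,9] mid=4 arr[4]=10
[0,3] mid=1 arr[1]=4
[2,3] mid=2 arr[2]=5
Total: 3 comparisons


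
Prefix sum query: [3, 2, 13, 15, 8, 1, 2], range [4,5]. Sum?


Prefix sums: [0, 3, 5, 18, 33, 41, 42, 44]
Sum[4..5] = prefix[6] - prefix[4] = 42 - 33 = 9


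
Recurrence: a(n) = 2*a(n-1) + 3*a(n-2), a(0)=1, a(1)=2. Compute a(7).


Build bottom-up:
...a(5)=182, a(6)=547, a(7)=2*547+3*182=1640


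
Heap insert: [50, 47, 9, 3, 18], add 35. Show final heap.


Append 35: [50, 47, 9, 3, 18, 35]
Bubble up: swap idx 5(35) with idx 2(9)
Result: [50, 47, 35, 3, 18, 9]


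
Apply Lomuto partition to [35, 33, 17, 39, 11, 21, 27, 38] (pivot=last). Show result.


Elements <= 38 go left of pivot.
Result: [35, 33, 17, 11, 21, 27, 38, 39], pivot at index 6


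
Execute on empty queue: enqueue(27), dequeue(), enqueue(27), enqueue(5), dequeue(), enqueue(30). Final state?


enqueue(27) -> [27]
dequeue() returns 27 -> []
enqueue(27) -> [27]
enqueue(5) -> [27, 5]
dequeue() returns 27 -> [5]
enqueue(30) -> [5, 30]
Final queue (front to back): [5, 30]


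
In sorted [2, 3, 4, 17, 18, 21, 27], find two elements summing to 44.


Two pointers: lo=0, hi=6
Found pair: (17, 27) summing to 44


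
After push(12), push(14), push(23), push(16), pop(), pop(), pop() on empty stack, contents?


push(12) -> [12]
push(14) -> [12, 14]
push(23) -> [12, 14, 23]
push(16) -> [12, 14, 23, 16]
pop() returns 16 -> [12, 14, 23]
pop() returns 23 -> [12, 14]
pop() returns 14 -> [12]
Final stack (bottom to top): [12]


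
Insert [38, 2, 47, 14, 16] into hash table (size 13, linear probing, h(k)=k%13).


Insertions: 38->slot 12; 2->slot 2; 47->slot 8; 14->slot 1; 16->slot 3
Table: [None, 14, 2, 16, None, None, None, None, 47, None, None, None, 38]


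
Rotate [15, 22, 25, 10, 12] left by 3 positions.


Left rotate by 3: [10, 12, 15, 22, 25]
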